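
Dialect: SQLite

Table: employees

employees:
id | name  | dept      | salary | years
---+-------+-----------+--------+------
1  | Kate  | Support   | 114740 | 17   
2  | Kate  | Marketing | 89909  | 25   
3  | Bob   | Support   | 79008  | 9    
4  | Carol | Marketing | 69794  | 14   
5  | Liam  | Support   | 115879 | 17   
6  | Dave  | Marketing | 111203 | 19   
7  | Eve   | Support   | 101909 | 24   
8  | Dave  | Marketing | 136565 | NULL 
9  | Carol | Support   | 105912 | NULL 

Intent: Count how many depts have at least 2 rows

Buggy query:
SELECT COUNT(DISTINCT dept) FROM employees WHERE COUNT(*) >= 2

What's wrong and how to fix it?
Bug: COUNT(*) cannot appear in WHERE; the per-group count doesn't exist yet

Fix: Group first with HAVING COUNT(*) >= 2, then COUNT the resulting groups

Corrected query:
SELECT COUNT(*) FROM (SELECT dept FROM employees GROUP BY dept HAVING COUNT(*) >= 2)

Result:
COUNT(*)
--------
2       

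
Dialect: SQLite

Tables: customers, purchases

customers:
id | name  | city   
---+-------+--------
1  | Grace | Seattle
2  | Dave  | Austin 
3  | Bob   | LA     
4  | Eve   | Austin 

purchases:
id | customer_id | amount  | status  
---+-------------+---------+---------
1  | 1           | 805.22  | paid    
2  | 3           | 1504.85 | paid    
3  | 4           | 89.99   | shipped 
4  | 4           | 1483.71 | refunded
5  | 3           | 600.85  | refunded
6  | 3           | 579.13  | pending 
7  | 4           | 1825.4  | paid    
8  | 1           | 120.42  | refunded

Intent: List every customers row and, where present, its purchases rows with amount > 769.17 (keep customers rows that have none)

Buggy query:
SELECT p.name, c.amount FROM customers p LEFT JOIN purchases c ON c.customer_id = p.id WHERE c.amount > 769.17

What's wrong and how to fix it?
Bug: A WHERE condition on the right-hand table after LEFT JOIN drops unmatched parents

Fix: Move the right-table condition into the ON clause so unmatched parents are kept

Corrected query:
SELECT p.name, c.amount FROM customers p LEFT JOIN purchases c ON c.customer_id = p.id AND c.amount > 769.17

Result:
name  | amount 
------+--------
Grace | 805.22 
Dave  | NULL   
Bob   | 1504.85
Eve   | 1483.71
Eve   | 1825.4 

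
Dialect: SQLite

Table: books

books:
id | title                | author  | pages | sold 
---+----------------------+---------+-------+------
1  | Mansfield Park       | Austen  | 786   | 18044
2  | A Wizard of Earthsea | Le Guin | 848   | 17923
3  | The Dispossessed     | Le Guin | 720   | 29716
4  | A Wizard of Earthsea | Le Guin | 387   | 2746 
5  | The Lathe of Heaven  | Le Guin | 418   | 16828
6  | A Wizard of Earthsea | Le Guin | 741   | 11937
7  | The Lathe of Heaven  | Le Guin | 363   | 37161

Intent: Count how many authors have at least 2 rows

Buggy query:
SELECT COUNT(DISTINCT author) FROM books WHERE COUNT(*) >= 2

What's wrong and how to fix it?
Bug: WHERE filters individual rows, not groups, so a group-level COUNT is invalid there

Fix: Group first with HAVING COUNT(*) >= 2, then COUNT the resulting groups

Corrected query:
SELECT COUNT(*) FROM (SELECT author FROM books GROUP BY author HAVING COUNT(*) >= 2)

Result:
COUNT(*)
--------
1       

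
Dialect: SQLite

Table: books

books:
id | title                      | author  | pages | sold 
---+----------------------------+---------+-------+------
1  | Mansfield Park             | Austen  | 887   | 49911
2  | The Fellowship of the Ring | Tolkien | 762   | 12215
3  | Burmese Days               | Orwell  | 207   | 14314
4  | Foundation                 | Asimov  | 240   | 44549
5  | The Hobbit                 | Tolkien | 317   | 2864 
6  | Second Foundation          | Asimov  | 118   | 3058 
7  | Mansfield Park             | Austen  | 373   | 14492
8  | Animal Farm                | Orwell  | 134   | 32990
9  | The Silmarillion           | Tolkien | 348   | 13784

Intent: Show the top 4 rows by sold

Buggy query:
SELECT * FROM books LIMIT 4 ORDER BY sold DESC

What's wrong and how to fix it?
Bug: ORDER BY cannot follow LIMIT; LIMIT is the final clause

Fix: Swap the clauses: ORDER BY first, then LIMIT

Corrected query:
SELECT * FROM books ORDER BY sold DESC LIMIT 4

Result:
id | title          | author | pages | sold 
---+----------------+--------+-------+------
1  | Mansfield Park | Austen | 887   | 49911
4  | Foundation     | Asimov | 240   | 44549
8  | Animal Farm    | Orwell | 134   | 32990
7  | Mansfield Park | Austen | 373   | 14492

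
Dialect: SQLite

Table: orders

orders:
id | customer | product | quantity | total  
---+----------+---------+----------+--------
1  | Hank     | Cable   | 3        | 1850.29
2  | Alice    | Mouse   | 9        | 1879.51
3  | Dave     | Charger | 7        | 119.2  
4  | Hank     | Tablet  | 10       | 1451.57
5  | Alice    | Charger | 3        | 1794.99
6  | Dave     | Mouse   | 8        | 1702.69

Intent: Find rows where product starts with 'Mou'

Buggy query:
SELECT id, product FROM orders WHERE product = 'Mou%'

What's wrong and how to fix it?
Bug: '=' compares the literal string including the % character; pattern matching needs LIKE

Fix: Use LIKE for wildcard pattern matching

Corrected query:
SELECT id, product FROM orders WHERE product LIKE 'Mou%'

Result:
id | product
---+--------
2  | Mouse  
6  | Mouse  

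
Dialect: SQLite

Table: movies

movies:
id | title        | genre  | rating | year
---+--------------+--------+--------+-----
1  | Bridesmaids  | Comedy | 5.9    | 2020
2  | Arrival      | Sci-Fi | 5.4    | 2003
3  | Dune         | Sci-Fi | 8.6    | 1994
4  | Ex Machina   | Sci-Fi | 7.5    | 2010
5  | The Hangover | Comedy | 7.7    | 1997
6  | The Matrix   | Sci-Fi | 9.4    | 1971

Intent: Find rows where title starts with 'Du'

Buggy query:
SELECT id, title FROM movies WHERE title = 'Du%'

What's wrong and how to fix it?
Bug: Wildcards only work with LIKE; '=' treats '%' as a literal character

Fix: Use LIKE for wildcard pattern matching

Corrected query:
SELECT id, title FROM movies WHERE title LIKE 'Du%'

Result:
id | title
---+------
3  | Dune 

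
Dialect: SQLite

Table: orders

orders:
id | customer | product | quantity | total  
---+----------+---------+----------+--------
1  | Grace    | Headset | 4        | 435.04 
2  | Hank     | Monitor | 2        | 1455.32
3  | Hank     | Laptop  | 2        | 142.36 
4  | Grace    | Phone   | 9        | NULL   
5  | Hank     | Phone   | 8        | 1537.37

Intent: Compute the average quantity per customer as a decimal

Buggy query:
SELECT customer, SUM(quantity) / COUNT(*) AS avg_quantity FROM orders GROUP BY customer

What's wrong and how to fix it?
Bug: SUM(quantity) and COUNT(*) are both integers; the division truncates the fractional part

Fix: Multiply by 1.0 (or CAST to REAL) to force floating-point division

Corrected query:
SELECT customer, SUM(quantity) * 1.0 / COUNT(*) AS avg_quantity FROM orders GROUP BY customer

Result:
customer | avg_quantity
---------+-------------
Grace    | 6.5         
Hank     | 4           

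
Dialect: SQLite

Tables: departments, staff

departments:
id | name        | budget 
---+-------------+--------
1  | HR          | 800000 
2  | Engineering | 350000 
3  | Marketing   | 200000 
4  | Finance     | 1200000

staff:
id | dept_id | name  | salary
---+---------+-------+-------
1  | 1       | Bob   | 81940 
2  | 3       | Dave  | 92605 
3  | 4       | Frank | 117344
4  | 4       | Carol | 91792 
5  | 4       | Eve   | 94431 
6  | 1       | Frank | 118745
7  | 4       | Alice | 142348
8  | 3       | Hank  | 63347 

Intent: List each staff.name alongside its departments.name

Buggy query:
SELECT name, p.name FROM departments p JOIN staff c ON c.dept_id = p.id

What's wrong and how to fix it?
Bug: 'name' exists in both joined tables, so the database can't tell which one is meant

Fix: Prefix ambiguous columns with the table alias

Corrected query:
SELECT c.name, p.name FROM departments p JOIN staff c ON c.dept_id = p.id

Result:
name  | name     
------+----------
Bob   | HR       
Dave  | Marketing
Frank | Finance  
Carol | Finance  
Eve   | Finance  
Frank | HR       
Alice | Finance  
Hank  | Marketing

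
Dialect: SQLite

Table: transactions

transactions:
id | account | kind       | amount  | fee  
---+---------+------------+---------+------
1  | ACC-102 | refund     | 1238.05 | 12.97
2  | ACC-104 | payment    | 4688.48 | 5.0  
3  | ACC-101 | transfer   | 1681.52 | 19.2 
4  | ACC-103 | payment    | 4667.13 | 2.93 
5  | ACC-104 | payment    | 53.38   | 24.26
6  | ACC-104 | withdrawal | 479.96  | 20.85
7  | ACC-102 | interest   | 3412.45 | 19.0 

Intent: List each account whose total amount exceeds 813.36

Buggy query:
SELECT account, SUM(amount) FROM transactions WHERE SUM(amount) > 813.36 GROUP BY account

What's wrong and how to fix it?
Bug: Aggregate functions cannot appear in a WHERE clause

Fix: Use HAVING (which filters groups after aggregation) instead of WHERE

Corrected query:
SELECT account, SUM(amount) FROM transactions GROUP BY account HAVING SUM(amount) > 813.36

Result:
account | SUM(amount)
--------+------------
ACC-101 | 1681.52    
ACC-102 | 4650.5     
ACC-103 | 4667.13    
ACC-104 | 5221.82    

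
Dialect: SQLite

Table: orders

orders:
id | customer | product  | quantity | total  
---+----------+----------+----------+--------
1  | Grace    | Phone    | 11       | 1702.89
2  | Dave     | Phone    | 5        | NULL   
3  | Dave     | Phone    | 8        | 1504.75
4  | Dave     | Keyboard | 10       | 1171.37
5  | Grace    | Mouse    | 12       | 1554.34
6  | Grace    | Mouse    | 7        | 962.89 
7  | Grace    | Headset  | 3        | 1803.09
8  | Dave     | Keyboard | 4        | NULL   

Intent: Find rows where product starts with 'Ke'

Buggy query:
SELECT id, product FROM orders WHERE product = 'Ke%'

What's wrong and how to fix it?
Bug: Wildcards only work with LIKE; '=' treats '%' as a literal character

Fix: Replace '=' with LIKE so 'Ke%' is treated as a pattern

Corrected query:
SELECT id, product FROM orders WHERE product LIKE 'Ke%'

Result:
id | product 
---+---------
4  | Keyboard
8  | Keyboard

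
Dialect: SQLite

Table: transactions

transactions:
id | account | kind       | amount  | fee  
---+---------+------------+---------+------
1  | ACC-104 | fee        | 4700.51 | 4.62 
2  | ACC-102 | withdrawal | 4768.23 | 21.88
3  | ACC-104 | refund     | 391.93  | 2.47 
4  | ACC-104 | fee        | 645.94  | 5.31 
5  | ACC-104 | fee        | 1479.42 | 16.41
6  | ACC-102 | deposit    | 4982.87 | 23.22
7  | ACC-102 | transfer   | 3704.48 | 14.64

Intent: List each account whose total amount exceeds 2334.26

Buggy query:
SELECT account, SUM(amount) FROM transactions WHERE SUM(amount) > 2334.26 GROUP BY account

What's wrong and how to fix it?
Bug: SUM(amount) is an aggregate, but WHERE filters rows before aggregation

Fix: Move the aggregate condition to a HAVING clause

Corrected query:
SELECT account, SUM(amount) FROM transactions GROUP BY account HAVING SUM(amount) > 2334.26

Result:
account | SUM(amount)
--------+------------
ACC-102 | 13455.58   
ACC-104 | 7217.8     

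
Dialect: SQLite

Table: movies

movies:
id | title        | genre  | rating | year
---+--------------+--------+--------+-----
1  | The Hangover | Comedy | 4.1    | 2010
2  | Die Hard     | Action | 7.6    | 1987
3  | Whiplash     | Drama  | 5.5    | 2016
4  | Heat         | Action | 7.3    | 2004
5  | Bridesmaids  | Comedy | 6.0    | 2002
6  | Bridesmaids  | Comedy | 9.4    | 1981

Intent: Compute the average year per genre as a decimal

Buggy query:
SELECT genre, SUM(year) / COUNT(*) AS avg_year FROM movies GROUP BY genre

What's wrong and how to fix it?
Bug: Both operands are integers, so '/' performs integer division and truncates

Fix: Cast one side to REAL so the division keeps the fractional part

Corrected query:
SELECT genre, SUM(year) * 1.0 / COUNT(*) AS avg_year FROM movies GROUP BY genre

Result:
genre  | avg_year   
-------+------------
Action | 1995.5     
Comedy | 1997.666667
Drama  | 2016       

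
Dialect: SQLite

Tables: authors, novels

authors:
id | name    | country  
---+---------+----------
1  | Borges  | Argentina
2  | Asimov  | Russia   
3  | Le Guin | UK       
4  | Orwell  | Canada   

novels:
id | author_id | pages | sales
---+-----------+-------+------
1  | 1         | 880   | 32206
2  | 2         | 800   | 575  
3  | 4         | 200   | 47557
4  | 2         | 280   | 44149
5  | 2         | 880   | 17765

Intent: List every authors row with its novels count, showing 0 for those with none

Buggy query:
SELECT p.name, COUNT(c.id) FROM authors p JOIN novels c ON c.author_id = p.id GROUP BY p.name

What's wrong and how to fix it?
Bug: An inner join excludes parents with zero children

Fix: Use LEFT JOIN so parents without children still appear (COUNT(c.id) gives 0)

Corrected query:
SELECT p.name, COUNT(c.id) FROM authors p LEFT JOIN novels c ON c.author_id = p.id GROUP BY p.name

Result:
name    | COUNT(c.id)
--------+------------
Asimov  | 3          
Borges  | 1          
Le Guin | 0          
Orwell  | 1          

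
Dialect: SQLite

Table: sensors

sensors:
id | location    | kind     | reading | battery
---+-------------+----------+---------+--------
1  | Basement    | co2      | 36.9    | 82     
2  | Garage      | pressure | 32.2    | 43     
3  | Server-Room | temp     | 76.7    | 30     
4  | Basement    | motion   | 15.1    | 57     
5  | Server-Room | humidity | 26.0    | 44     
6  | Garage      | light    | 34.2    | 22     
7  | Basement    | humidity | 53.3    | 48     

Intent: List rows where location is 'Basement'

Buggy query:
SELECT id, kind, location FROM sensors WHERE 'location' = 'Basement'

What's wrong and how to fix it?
Bug: 'location' in single quotes is a string literal, not the column; the comparison is literal-vs-literal and never true

Fix: Remove the quotes around the column name (or use double quotes for an identifier)

Corrected query:
SELECT id, kind, location FROM sensors WHERE location = 'Basement'

Result:
id | kind     | location
---+----------+---------
1  | co2      | Basement
4  | motion   | Basement
7  | humidity | Basement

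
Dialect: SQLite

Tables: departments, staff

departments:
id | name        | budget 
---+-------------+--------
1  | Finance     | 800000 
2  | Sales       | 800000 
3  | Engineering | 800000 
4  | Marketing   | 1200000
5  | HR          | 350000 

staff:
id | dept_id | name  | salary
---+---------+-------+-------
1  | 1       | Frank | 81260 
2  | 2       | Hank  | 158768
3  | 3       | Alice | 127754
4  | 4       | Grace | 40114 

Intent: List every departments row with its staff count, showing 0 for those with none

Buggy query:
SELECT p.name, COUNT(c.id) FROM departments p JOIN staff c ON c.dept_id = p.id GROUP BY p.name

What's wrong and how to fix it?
Bug: INNER JOIN drops departments rows that have no matching staff rows

Fix: Switch to LEFT JOIN to retain unmatched parent rows

Corrected query:
SELECT p.name, COUNT(c.id) FROM departments p LEFT JOIN staff c ON c.dept_id = p.id GROUP BY p.name

Result:
name        | COUNT(c.id)
------------+------------
Engineering | 1          
Finance     | 1          
HR          | 0          
Marketing   | 1          
Sales       | 1          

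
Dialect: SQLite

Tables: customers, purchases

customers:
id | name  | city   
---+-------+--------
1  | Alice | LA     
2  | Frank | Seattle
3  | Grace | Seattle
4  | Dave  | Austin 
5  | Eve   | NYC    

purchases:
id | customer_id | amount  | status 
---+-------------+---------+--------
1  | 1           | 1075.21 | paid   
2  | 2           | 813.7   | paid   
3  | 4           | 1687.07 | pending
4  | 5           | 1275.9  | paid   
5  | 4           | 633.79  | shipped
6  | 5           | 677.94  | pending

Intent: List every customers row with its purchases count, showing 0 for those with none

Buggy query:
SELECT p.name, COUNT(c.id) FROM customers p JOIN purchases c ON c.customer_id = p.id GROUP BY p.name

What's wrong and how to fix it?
Bug: INNER JOIN drops customers rows that have no matching purchases rows

Fix: Switch to LEFT JOIN to retain unmatched parent rows

Corrected query:
SELECT p.name, COUNT(c.id) FROM customers p LEFT JOIN purchases c ON c.customer_id = p.id GROUP BY p.name

Result:
name  | COUNT(c.id)
------+------------
Alice | 1          
Dave  | 2          
Eve   | 2          
Frank | 1          
Grace | 0          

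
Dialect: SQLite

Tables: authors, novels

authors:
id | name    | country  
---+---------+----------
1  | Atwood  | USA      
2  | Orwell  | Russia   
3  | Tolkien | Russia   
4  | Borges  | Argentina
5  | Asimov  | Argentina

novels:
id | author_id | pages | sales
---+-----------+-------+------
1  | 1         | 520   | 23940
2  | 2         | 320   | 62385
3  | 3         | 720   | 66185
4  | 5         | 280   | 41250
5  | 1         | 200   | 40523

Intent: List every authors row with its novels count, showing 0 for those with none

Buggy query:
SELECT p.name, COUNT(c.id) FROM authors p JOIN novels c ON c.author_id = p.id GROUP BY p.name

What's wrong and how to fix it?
Bug: INNER JOIN drops authors rows that have no matching novels rows

Fix: Use LEFT JOIN so parents without children still appear (COUNT(c.id) gives 0)

Corrected query:
SELECT p.name, COUNT(c.id) FROM authors p LEFT JOIN novels c ON c.author_id = p.id GROUP BY p.name

Result:
name    | COUNT(c.id)
--------+------------
Asimov  | 1          
Atwood  | 2          
Borges  | 0          
Orwell  | 1          
Tolkien | 1          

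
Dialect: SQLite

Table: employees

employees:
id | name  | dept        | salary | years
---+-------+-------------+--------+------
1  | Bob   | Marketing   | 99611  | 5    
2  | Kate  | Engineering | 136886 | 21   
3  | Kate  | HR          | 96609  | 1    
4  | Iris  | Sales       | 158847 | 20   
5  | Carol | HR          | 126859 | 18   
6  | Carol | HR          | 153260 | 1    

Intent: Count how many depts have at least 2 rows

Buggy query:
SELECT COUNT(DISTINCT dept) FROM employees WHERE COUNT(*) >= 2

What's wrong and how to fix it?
Bug: WHERE filters individual rows, not groups, so a group-level COUNT is invalid there

Fix: Use a subquery that GROUPs and filters with HAVING, then count its rows

Corrected query:
SELECT COUNT(*) FROM (SELECT dept FROM employees GROUP BY dept HAVING COUNT(*) >= 2)

Result:
COUNT(*)
--------
1       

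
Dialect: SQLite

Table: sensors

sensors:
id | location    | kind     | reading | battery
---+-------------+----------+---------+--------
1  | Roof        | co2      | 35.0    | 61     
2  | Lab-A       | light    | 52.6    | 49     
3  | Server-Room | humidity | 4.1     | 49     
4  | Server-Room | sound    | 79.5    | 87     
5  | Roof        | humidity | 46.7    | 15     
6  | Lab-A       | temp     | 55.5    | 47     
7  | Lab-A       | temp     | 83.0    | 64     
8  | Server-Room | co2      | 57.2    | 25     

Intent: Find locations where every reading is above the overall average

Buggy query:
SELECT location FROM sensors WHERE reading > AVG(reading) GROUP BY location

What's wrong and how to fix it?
Bug: WHERE evaluates per row before aggregation, so AVG() is unavailable

Fix: Use a subquery for AVG and a HAVING MIN(...) filter so the condition holds for every row in the group

Corrected query:
SELECT location FROM sensors GROUP BY location HAVING MIN(reading) > (SELECT AVG(reading) FROM sensors)

Result:
location
--------
Lab-A   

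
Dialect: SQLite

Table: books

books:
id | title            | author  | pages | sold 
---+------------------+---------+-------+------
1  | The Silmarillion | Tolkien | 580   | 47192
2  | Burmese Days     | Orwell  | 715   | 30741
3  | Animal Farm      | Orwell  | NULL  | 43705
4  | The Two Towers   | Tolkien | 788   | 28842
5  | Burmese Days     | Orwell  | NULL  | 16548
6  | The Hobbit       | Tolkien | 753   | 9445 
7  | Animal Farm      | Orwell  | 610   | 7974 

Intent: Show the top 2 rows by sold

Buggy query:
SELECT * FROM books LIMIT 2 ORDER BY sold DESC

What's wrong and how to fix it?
Bug: ORDER BY cannot follow LIMIT; LIMIT is the final clause

Fix: Swap the clauses: ORDER BY first, then LIMIT

Corrected query:
SELECT * FROM books ORDER BY sold DESC LIMIT 2

Result:
id | title            | author  | pages | sold 
---+------------------+---------+-------+------
1  | The Silmarillion | Tolkien | 580   | 47192
3  | Animal Farm      | Orwell  | NULL  | 43705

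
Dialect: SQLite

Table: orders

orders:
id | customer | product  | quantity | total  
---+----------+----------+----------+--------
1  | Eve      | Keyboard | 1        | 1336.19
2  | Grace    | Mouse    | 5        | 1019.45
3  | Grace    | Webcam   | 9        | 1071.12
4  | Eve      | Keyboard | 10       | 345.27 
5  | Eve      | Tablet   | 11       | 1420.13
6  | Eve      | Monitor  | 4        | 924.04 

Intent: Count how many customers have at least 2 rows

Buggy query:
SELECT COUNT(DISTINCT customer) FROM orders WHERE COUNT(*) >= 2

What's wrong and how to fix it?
Bug: WHERE filters individual rows, not groups, so a group-level COUNT is invalid there

Fix: Group first with HAVING COUNT(*) >= 2, then COUNT the resulting groups

Corrected query:
SELECT COUNT(*) FROM (SELECT customer FROM orders GROUP BY customer HAVING COUNT(*) >= 2)

Result:
COUNT(*)
--------
2       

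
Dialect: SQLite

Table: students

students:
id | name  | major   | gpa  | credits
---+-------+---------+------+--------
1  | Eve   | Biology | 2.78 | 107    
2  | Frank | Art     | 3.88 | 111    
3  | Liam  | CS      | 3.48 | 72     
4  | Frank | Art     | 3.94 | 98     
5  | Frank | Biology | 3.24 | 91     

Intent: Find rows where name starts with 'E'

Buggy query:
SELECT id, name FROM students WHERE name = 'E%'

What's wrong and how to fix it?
Bug: Wildcards only work with LIKE; '=' treats '%' as a literal character

Fix: Replace '=' with LIKE so 'E%' is treated as a pattern

Corrected query:
SELECT id, name FROM students WHERE name LIKE 'E%'

Result:
id | name
---+-----
1  | Eve 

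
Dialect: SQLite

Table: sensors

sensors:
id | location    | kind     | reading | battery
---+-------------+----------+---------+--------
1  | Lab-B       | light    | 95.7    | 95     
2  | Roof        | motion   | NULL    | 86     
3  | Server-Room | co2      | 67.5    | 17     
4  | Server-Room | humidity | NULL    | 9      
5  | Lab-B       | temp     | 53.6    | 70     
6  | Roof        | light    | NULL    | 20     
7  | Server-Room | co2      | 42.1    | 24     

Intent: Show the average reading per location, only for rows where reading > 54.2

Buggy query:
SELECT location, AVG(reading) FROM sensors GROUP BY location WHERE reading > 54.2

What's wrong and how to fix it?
Bug: WHERE cannot follow GROUP BY

Fix: Place WHERE between FROM and GROUP BY

Corrected query:
SELECT location, AVG(reading) FROM sensors WHERE reading > 54.2 GROUP BY location

Result:
location    | AVG(reading)
------------+-------------
Lab-B       | 95.7        
Server-Room | 67.5        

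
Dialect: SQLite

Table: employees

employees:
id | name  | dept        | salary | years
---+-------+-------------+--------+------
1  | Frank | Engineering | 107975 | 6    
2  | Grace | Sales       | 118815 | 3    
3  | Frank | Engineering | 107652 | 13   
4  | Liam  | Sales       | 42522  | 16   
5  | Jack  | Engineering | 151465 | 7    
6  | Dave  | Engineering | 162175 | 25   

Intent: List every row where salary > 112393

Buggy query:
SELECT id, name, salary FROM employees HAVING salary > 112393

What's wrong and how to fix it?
Bug: This is a non-aggregate query (no GROUP BY, no aggregates), so in SQLite the HAVING clause is invalid here; a row-level condition belongs in WHERE

Fix: Use WHERE for row-level filtering

Corrected query:
SELECT id, name, salary FROM employees WHERE salary > 112393

Result:
id | name  | salary
---+-------+-------
2  | Grace | 118815
5  | Jack  | 151465
6  | Dave  | 162175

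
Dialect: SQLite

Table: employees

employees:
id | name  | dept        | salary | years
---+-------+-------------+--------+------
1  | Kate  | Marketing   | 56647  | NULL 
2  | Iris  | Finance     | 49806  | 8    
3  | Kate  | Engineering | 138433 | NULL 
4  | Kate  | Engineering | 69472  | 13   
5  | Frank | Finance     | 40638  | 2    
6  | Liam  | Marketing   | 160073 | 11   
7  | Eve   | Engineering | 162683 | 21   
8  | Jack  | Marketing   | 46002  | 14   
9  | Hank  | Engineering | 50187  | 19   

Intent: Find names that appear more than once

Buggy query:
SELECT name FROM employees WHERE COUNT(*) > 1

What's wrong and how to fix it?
Bug: COUNT(*) is an aggregate and cannot be used in WHERE

Fix: Group first, then use HAVING for the count condition

Corrected query:
SELECT name FROM employees GROUP BY name HAVING COUNT(*) > 1

Result:
name
----
Kate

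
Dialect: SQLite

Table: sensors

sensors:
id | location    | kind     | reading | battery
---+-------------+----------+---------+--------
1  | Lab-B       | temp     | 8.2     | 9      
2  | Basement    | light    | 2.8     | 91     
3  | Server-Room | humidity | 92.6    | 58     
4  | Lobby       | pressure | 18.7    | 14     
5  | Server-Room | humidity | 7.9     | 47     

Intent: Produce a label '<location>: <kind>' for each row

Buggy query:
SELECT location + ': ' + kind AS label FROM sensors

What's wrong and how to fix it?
Bug: SQLite uses || for string concatenation; + coerces text to numbers (yielding 0)

Fix: Replace + with || to concatenate text

Corrected query:
SELECT location || ': ' || kind AS label FROM sensors

Result:
label                
---------------------
Lab-B: temp          
Basement: light      
Server-Room: humidity
Lobby: pressure      
Server-Room: humidity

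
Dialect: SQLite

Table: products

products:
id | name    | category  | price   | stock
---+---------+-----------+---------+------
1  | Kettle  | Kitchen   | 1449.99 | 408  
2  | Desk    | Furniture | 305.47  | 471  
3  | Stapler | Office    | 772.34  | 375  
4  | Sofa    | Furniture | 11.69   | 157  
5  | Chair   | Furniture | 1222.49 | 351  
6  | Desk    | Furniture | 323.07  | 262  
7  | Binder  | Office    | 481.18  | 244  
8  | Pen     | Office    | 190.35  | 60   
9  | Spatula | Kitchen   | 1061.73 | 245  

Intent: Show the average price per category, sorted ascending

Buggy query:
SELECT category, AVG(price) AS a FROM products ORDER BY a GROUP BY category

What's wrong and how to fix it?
Bug: GROUP BY must precede ORDER BY

Fix: Move ORDER BY to the end, after GROUP BY

Corrected query:
SELECT category, AVG(price) AS a FROM products GROUP BY category ORDER BY a

Result:
category  | a      
----------+--------
Furniture | 465.68 
Office    | 481.29 
Kitchen   | 1255.86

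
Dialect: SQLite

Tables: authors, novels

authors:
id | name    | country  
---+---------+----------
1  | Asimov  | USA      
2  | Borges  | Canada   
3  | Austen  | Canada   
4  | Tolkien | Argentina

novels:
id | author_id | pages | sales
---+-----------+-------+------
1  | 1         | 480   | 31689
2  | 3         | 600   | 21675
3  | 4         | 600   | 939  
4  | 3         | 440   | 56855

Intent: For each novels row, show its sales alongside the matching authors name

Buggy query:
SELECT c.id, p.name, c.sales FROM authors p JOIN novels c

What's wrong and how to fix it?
Bug: JOIN with no ON clause produces a cartesian product; every novels row pairs with every authors row

Fix: Add ON c.author_id = p.id to the JOIN

Corrected query:
SELECT c.id, p.name, c.sales FROM authors p JOIN novels c ON c.author_id = p.id

Result:
id | name    | sales
---+---------+------
1  | Asimov  | 31689
2  | Austen  | 21675
3  | Tolkien | 939  
4  | Austen  | 56855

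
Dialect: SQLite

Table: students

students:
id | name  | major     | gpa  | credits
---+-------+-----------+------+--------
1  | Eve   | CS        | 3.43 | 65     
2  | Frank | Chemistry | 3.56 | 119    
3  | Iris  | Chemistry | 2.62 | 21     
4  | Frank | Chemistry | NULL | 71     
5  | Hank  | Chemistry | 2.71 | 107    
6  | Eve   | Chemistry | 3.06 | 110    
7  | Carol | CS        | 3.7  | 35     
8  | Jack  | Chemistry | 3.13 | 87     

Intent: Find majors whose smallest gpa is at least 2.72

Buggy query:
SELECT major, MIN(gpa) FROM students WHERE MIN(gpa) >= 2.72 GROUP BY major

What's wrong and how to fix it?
Bug: Aggregates like MIN are computed per group after WHERE runs

Fix: Replace WHERE with HAVING after the GROUP BY

Corrected query:
SELECT major, MIN(gpa) FROM students GROUP BY major HAVING MIN(gpa) >= 2.72

Result:
major | MIN(gpa)
------+---------
CS    | 3.43    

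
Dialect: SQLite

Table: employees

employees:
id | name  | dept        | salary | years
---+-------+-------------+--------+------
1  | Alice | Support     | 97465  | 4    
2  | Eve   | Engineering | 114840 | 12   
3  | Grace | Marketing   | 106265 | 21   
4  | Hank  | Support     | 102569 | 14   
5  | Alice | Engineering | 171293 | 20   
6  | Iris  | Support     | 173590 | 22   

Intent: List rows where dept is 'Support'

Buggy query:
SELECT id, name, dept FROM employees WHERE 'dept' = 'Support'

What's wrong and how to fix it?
Bug: 'dept' in single quotes is a string literal, not the column; the comparison is literal-vs-literal and never true

Fix: Remove the quotes around the column name (or use double quotes for an identifier)

Corrected query:
SELECT id, name, dept FROM employees WHERE dept = 'Support'

Result:
id | name  | dept   
---+-------+--------
1  | Alice | Support
4  | Hank  | Support
6  | Iris  | Support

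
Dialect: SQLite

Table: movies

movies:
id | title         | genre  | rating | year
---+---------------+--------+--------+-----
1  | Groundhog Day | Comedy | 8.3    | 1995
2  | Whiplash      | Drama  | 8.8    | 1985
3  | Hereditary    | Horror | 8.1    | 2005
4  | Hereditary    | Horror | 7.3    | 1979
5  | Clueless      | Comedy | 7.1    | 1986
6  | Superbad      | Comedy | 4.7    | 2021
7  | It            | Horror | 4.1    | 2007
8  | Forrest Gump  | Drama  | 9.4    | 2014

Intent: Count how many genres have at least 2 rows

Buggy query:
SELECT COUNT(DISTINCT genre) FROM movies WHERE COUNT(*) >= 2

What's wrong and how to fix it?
Bug: WHERE filters individual rows, not groups, so a group-level COUNT is invalid there

Fix: Group first with HAVING COUNT(*) >= 2, then COUNT the resulting groups

Corrected query:
SELECT COUNT(*) FROM (SELECT genre FROM movies GROUP BY genre HAVING COUNT(*) >= 2)

Result:
COUNT(*)
--------
3       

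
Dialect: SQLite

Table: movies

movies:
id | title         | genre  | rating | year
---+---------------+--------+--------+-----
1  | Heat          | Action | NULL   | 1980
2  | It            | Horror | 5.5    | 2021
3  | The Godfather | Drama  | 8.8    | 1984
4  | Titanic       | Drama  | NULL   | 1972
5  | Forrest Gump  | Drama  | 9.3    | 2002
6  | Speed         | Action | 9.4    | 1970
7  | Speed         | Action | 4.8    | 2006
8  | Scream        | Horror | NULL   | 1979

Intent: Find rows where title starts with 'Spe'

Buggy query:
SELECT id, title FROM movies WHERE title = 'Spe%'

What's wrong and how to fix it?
Bug: Wildcards only work with LIKE; '=' treats '%' as a literal character

Fix: Use LIKE for wildcard pattern matching

Corrected query:
SELECT id, title FROM movies WHERE title LIKE 'Spe%'

Result:
id | title
---+------
6  | Speed
7  | Speed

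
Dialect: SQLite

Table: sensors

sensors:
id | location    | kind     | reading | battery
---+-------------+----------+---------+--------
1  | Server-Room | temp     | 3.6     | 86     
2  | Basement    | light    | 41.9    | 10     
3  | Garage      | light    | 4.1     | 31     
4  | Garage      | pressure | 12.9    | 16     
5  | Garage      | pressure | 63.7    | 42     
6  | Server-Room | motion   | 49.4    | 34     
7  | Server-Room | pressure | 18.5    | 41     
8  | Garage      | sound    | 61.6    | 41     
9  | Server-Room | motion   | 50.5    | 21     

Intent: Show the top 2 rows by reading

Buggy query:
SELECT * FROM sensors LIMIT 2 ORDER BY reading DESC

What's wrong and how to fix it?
Bug: ORDER BY cannot follow LIMIT; LIMIT is the final clause

Fix: Swap the clauses: ORDER BY first, then LIMIT

Corrected query:
SELECT * FROM sensors ORDER BY reading DESC LIMIT 2

Result:
id | location | kind     | reading | battery
---+----------+----------+---------+--------
5  | Garage   | pressure | 63.7    | 42     
8  | Garage   | sound    | 61.6    | 41     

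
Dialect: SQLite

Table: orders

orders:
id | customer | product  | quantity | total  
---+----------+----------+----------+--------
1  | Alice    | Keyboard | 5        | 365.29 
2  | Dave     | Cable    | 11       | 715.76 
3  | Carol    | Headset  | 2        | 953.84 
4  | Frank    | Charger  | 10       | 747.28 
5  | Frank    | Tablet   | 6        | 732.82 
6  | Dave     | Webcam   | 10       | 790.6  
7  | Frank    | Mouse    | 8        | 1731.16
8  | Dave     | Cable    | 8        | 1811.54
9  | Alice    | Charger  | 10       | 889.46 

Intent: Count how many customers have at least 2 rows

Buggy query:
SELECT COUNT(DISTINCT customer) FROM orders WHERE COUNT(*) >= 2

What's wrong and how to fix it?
Bug: WHERE filters individual rows, not groups, so a group-level COUNT is invalid there

Fix: Use a subquery that GROUPs and filters with HAVING, then count its rows

Corrected query:
SELECT COUNT(*) FROM (SELECT customer FROM orders GROUP BY customer HAVING COUNT(*) >= 2)

Result:
COUNT(*)
--------
3       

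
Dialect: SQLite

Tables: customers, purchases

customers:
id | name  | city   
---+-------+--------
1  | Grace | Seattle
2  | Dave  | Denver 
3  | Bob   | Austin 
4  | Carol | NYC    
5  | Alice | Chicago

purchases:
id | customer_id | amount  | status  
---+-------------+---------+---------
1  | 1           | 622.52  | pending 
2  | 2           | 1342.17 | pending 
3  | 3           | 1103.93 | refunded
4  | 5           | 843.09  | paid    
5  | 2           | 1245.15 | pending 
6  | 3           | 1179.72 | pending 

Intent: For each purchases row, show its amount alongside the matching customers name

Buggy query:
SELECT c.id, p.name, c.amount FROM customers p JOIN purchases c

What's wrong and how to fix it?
Bug: JOIN with no ON clause produces a cartesian product; every purchases row pairs with every customers row

Fix: Add ON c.customer_id = p.id to the JOIN

Corrected query:
SELECT c.id, p.name, c.amount FROM customers p JOIN purchases c ON c.customer_id = p.id

Result:
id | name  | amount 
---+-------+--------
1  | Grace | 622.52 
2  | Dave  | 1342.17
3  | Bob   | 1103.93
4  | Alice | 843.09 
5  | Dave  | 1245.15
6  | Bob   | 1179.72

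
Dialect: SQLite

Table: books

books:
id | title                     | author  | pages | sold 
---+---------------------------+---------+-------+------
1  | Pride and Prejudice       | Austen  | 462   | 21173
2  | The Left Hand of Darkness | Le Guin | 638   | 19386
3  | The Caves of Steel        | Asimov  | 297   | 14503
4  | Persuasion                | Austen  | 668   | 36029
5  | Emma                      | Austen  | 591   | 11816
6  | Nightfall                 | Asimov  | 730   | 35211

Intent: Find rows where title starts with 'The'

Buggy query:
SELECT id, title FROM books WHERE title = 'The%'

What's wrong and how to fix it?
Bug: Wildcards only work with LIKE; '=' treats '%' as a literal character

Fix: Use LIKE for wildcard pattern matching

Corrected query:
SELECT id, title FROM books WHERE title LIKE 'The%'

Result:
id | title                    
---+--------------------------
2  | The Left Hand of Darkness
3  | The Caves of Steel       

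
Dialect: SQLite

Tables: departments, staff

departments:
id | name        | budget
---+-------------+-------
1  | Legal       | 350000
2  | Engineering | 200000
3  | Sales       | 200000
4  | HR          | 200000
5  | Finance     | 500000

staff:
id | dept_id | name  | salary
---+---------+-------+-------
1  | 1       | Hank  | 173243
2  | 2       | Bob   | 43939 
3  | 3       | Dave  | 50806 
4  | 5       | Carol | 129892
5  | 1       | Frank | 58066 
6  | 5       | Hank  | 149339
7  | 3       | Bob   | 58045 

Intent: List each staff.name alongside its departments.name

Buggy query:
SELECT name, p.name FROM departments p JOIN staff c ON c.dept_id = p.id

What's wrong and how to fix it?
Bug: 'name' exists in both joined tables, so the database can't tell which one is meant

Fix: Prefix ambiguous columns with the table alias

Corrected query:
SELECT c.name, p.name FROM departments p JOIN staff c ON c.dept_id = p.id

Result:
name  | name       
------+------------
Hank  | Legal      
Bob   | Engineering
Dave  | Sales      
Carol | Finance    
Frank | Legal      
Hank  | Finance    
Bob   | Sales      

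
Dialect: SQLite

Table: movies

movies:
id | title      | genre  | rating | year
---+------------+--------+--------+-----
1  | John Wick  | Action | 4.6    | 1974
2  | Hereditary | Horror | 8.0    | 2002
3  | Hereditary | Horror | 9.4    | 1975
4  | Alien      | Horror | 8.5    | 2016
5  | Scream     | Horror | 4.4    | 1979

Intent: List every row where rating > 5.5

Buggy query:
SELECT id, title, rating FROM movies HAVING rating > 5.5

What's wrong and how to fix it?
Bug: This is a non-aggregate query (no GROUP BY, no aggregates), so in SQLite the HAVING clause is invalid here; a row-level condition belongs in WHERE

Fix: Use WHERE for row-level filtering

Corrected query:
SELECT id, title, rating FROM movies WHERE rating > 5.5

Result:
id | title      | rating
---+------------+-------
2  | Hereditary | 8     
3  | Hereditary | 9.4   
4  | Alien      | 8.5   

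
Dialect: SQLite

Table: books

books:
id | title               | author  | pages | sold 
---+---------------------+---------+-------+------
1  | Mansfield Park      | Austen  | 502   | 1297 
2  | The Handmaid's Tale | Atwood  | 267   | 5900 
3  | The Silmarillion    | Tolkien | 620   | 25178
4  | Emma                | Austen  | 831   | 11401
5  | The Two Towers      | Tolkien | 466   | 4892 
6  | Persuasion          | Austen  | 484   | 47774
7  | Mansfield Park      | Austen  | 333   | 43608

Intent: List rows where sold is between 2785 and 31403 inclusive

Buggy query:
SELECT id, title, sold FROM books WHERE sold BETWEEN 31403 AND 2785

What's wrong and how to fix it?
Bug: BETWEEN expects the lower bound first; with 31403 AND 2785 the range is empty

Fix: Write BETWEEN 2785 AND 31403

Corrected query:
SELECT id, title, sold FROM books WHERE sold BETWEEN 2785 AND 31403

Result:
id | title               | sold 
---+---------------------+------
2  | The Handmaid's Tale | 5900 
3  | The Silmarillion    | 25178
4  | Emma                | 11401
5  | The Two Towers      | 4892 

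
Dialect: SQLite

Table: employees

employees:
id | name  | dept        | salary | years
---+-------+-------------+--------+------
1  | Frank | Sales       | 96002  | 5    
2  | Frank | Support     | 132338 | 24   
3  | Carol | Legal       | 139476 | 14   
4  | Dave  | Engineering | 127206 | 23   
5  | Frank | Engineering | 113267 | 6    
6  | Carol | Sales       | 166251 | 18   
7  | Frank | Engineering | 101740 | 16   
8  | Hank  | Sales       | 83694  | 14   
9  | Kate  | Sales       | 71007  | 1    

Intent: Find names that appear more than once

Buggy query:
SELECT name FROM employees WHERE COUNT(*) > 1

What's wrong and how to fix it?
Bug: COUNT(*) is an aggregate and cannot be used in WHERE

Fix: GROUP BY name, then filter groups with HAVING COUNT(*) > 1

Corrected query:
SELECT name FROM employees GROUP BY name HAVING COUNT(*) > 1

Result:
name 
-----
Carol
Frank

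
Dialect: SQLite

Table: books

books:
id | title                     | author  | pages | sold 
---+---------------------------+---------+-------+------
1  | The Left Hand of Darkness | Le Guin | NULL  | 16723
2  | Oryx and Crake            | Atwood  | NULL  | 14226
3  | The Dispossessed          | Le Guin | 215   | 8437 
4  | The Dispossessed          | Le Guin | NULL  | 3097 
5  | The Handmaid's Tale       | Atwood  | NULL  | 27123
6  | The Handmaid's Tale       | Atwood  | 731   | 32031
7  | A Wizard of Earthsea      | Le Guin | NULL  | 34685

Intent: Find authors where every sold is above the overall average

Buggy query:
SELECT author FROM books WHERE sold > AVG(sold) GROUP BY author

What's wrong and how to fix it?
Bug: AVG() is an aggregate; it can't sit directly in WHERE

Fix: Compute the overall average in a scalar subquery and compare each group's MIN against it in HAVING

Corrected query:
SELECT author FROM books GROUP BY author HAVING MIN(sold) > (SELECT AVG(sold) FROM books)

Result:
(no rows)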